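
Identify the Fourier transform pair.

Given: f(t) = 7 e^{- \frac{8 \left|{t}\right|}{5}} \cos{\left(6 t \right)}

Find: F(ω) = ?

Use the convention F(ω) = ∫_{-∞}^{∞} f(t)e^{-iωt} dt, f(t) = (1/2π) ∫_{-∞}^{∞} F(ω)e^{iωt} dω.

F(ω) = \frac{560 \left(25 \omega^{2} + 964\right)}{625 \omega^{4} - 41800 \omega^{2} + 929296}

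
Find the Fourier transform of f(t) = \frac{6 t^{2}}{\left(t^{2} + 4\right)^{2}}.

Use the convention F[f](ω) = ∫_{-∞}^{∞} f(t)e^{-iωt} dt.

F(ω) = \frac{3 \pi \left(1 - 2 \left|{\omega}\right|\right) e^{- 2 \left|{\omega}\right|}}{2}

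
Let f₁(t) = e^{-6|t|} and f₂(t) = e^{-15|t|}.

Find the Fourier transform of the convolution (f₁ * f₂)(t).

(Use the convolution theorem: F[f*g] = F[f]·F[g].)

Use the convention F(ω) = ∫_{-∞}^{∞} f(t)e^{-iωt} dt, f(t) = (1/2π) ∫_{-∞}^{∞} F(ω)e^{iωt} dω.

F[f₁*f₂](ω) = \frac{360}{\left(\omega^{2} + 36\right) \left(\omega^{2} + 225\right)}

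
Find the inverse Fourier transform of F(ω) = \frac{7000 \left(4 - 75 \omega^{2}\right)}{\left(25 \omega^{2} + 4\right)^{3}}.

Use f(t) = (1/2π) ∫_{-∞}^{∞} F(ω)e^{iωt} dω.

f(t) = 7 t^{2} e^{- \frac{2 \left|{t}\right|}{5}}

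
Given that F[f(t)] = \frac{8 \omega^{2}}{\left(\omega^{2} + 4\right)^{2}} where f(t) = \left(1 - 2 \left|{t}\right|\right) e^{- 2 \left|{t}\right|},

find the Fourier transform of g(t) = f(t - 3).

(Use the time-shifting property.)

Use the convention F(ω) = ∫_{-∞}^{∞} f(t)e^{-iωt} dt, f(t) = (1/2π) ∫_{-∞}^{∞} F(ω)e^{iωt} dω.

F[g](ω) = \frac{8 \omega^{2} e^{- 3 i \omega}}{\left(\omega^{2} + 4\right)^{2}}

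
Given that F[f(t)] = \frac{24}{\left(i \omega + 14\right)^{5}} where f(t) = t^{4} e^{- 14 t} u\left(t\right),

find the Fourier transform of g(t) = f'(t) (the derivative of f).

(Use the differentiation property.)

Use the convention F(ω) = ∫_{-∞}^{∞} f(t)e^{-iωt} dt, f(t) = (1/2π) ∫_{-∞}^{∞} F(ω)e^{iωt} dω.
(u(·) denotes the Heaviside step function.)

F[g](ω) = \frac{24 i \omega}{\left(i \omega + 14\right)^{5}}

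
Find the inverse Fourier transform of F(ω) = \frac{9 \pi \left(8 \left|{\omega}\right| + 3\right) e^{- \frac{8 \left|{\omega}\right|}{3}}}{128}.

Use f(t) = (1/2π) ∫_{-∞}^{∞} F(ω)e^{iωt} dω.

f(t) = \frac{8}{\left(t^{2} + \frac{64}{9}\right)^{2}}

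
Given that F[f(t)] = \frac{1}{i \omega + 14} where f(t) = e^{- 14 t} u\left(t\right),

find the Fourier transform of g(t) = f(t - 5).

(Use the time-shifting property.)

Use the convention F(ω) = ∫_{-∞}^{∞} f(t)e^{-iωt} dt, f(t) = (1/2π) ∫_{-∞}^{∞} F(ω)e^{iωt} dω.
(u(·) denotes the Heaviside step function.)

F[g](ω) = \frac{e^{- 5 i \omega}}{i \omega + 14}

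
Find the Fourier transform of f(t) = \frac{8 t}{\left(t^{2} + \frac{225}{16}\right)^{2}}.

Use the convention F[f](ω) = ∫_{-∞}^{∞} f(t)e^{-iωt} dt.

F(ω) = - \frac{16 i \pi \omega e^{- \frac{15 \left|{\omega}\right|}{4}}}{15}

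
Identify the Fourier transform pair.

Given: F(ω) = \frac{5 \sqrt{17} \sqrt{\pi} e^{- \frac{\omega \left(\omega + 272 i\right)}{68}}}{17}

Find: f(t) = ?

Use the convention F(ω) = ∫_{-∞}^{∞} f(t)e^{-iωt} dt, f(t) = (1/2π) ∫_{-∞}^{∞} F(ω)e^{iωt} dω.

f(t) = 5 e^{- 17 \left(t - 4\right)^{2}}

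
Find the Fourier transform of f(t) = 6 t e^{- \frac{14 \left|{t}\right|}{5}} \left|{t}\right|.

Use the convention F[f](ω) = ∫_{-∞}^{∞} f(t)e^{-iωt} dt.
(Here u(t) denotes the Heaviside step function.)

F(ω) = \frac{15000 i \omega \left(25 \omega^{2} - 588\right)}{\left(25 \omega^{2} + 196\right)^{3}}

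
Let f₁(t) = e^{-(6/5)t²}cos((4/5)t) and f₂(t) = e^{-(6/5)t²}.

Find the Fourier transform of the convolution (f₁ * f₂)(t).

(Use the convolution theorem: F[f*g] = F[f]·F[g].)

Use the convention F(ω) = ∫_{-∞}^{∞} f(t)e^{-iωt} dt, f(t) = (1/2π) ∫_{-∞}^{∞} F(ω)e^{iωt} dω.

F[f₁*f₂](ω) = \frac{5 \pi \left(e^{\frac{2 \omega}{3}} + 1\right) e^{- \frac{5 \omega^{2}}{12} - \frac{\omega}{3} - \frac{2}{15}}}{12}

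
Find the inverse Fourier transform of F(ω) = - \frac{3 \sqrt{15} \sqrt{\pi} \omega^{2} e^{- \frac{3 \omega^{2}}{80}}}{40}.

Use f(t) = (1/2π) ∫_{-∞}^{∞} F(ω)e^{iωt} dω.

f(t) = 5 \left(\frac{80 t^{2}}{3} - 2\right) e^{- \frac{20 t^{2}}{3}}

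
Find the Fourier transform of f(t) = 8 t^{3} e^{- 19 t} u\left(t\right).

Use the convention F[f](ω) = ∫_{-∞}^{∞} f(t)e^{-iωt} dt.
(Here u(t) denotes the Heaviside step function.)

F(ω) = \frac{48}{\left(i \omega + 19\right)^{4}}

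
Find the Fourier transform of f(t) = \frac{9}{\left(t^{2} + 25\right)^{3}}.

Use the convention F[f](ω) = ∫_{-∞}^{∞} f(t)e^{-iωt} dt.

F(ω) = \frac{9 \pi \left(25 \omega^{2} + 15 \left|{\omega}\right| + 3\right) e^{- 5 \left|{\omega}\right|}}{25000}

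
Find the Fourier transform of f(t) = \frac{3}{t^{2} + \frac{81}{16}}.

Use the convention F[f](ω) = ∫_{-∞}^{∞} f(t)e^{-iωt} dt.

F(ω) = \frac{4 \pi e^{- \frac{9 \left|{\omega}\right|}{4}}}{3}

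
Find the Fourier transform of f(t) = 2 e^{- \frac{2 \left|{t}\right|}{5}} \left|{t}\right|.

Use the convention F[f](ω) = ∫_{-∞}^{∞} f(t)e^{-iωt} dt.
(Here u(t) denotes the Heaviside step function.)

F(ω) = \frac{100 \left(4 - 25 \omega^{2}\right)}{\left(25 \omega^{2} + 4\right)^{2}}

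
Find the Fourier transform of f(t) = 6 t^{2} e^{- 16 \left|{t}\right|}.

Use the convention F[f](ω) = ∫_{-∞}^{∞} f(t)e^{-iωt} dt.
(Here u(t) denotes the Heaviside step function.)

F(ω) = \frac{384 \left(256 - 3 \omega^{2}\right)}{\left(\omega^{2} + 256\right)^{3}}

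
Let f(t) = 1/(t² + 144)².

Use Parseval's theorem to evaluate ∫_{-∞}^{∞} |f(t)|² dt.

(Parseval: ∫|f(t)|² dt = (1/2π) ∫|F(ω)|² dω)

∫|f(t)|² dt = \frac{5 \pi}{573308928}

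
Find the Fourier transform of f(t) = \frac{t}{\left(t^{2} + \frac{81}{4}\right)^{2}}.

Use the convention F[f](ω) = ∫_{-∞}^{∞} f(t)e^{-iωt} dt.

F(ω) = - \frac{i \pi \omega e^{- \frac{9 \left|{\omega}\right|}{2}}}{9}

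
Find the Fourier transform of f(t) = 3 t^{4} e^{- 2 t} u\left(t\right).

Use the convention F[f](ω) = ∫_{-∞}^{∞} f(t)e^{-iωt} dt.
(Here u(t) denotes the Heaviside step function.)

F(ω) = \frac{72}{\left(i \omega + 2\right)^{5}}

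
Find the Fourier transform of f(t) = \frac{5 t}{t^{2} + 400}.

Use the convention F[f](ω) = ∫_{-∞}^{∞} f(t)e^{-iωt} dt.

F(ω) = - 5 i \pi e^{- 20 \left|{\omega}\right|} \operatorname{sign}{\left(\omega \right)}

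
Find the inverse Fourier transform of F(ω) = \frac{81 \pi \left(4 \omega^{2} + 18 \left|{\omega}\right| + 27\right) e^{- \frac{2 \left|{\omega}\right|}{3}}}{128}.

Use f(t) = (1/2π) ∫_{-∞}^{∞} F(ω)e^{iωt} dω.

f(t) = \frac{6}{\left(t^{2} + \frac{4}{9}\right)^{3}}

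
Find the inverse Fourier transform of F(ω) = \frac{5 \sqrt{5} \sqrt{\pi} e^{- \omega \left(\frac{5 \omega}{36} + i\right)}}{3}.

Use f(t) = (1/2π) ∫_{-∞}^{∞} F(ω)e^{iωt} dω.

f(t) = 5 e^{- \frac{9 \left(t - 1\right)^{2}}{5}}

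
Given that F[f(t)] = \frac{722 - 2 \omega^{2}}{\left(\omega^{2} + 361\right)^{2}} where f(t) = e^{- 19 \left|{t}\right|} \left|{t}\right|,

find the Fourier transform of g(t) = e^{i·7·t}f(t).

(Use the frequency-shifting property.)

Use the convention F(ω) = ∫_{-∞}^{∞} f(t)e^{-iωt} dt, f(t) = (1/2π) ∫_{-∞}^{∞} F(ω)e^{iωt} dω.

F[g](ω) = \frac{2 \left(361 - \left(\omega - 7\right)^{2}\right)}{\left(\left(\omega - 7\right)^{2} + 361\right)^{2}}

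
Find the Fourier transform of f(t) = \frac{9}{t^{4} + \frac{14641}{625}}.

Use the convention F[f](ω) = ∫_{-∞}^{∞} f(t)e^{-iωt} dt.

F(ω) = \frac{1125 \pi e^{- \frac{11 \sqrt{2} \left|{\omega}\right|}{10}} \sin{\left(\frac{11 \sqrt{2} \left|{\omega}\right|}{10} + \frac{\pi}{4} \right)}}{1331}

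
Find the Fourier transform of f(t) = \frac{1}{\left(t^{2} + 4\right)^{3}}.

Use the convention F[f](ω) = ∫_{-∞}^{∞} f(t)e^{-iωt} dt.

F(ω) = \frac{\pi \left(4 \omega^{2} + 6 \left|{\omega}\right| + 3\right) e^{- 2 \left|{\omega}\right|}}{256}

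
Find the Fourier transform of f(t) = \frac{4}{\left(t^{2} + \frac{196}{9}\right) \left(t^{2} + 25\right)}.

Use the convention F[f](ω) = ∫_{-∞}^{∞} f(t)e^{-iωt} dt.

F(ω) = - \frac{36 \pi e^{- 5 \left|{\omega}\right|}}{145} + \frac{54 \pi e^{- \frac{14 \left|{\omega}\right|}{3}}}{203}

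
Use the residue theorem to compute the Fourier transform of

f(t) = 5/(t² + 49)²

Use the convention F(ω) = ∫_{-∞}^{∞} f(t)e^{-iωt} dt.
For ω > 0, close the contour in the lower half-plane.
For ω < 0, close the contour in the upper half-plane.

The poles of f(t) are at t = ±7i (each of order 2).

Let g(z) = f(z)e^{-iωz}; for large |z| the factor e^{-iωz} decays in the lower half-plane when ω > 0 and in the upper half-plane when ω < 0.

Case ω > 0 (lower half-plane, clockwise contour ⇒ F(ω) = -2πi·ΣRes):
  Res_{z = - 7 i} g(z) = \frac{5 i \left(7 \omega + 1\right) e^{- 7 \omega}}{1372} (pole of order 2)
  F(ω) = -2πi·ΣRes = \frac{5 \pi \left(7 \omega + 1\right) e^{- 7 \omega}}{686}

Case ω < 0 (upper half-plane, counterclockwise contour ⇒ F(ω) = +2πi·ΣRes):
  Res_{z = 7 i} g(z) = \frac{5 i \left(7 \omega - 1\right) e^{7 \omega}}{1372} (pole of order 2)
  F(ω) = 2πi·ΣRes = \frac{5 \pi \left(1 - 7 \omega\right) e^{7 \omega}}{686}

Both cases combine into a single formula in |ω|:

F(ω) = \frac{5 \pi \left(7 \left|{\omega}\right| + 1\right) e^{- 7 \left|{\omega}\right|}}{686}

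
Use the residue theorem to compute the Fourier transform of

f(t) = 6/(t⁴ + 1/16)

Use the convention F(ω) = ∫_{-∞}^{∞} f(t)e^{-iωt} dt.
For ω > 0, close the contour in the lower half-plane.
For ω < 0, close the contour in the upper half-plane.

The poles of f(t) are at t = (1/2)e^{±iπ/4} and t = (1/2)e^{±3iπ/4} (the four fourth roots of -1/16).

Let g(z) = f(z)e^{-iωz}; for large |z| the factor e^{-iωz} decays in the lower half-plane when ω > 0 and in the upper half-plane when ω < 0.

Case ω > 0 (lower half-plane, clockwise contour ⇒ F(ω) = -2πi·ΣRes):
  Res_{z = - \frac{\sqrt{2}}{4} - \frac{\sqrt{2} i}{4}} g(z) = \sqrt{2} \left(6 + 6 i\right) e^{\frac{\sqrt{2} \omega \left(-1 + i\right)}{4}}
  Res_{z = \frac{\sqrt{2}}{4} - \frac{\sqrt{2} i}{4}} g(z) = \sqrt{2} \left(-6 + 6 i\right) e^{- \frac{\sqrt{2} \omega \left(1 + i\right)}{4}}
  F(ω) = -2πi·ΣRes = 12 \sqrt{2} \pi \left(\left(1 - i\right) e^{\frac{\sqrt{2} i \omega}{2}} + 1 + i\right) e^{- \frac{\sqrt{2} \omega \left(1 + i\right)}{4}} = 48 \pi e^{- \frac{\sqrt{2} \omega}{4}} \sin{\left(\frac{\sqrt{2} \omega}{4} + \frac{\pi}{4} \right)}

Case ω < 0 (upper half-plane, counterclockwise contour ⇒ F(ω) = +2πi·ΣRes):
  Res_{z = \frac{\sqrt{2}}{4} + \frac{\sqrt{2} i}{4}} g(z) = \sqrt{2} \left(-6 - 6 i\right) e^{\frac{\sqrt{2} \omega \left(1 - i\right)}{4}}
  Res_{z = - \frac{\sqrt{2}}{4} + \frac{\sqrt{2} i}{4}} g(z) = \sqrt{2} \left(6 - 6 i\right) e^{\frac{\sqrt{2} \omega \left(1 + i\right)}{4}}
  F(ω) = 2πi·ΣRes = - 12 \sqrt{2} i \pi \left(\left(1 + i\right) e^{\frac{\sqrt{2} \omega \left(1 - i\right)}{4}} - \left(1 - i\right) e^{\frac{\sqrt{2} \omega \left(1 + i\right)}{4}}\right) = 48 \pi e^{\frac{\sqrt{2} \omega}{4}} \cos{\left(\frac{\sqrt{2} \omega}{4} + \frac{\pi}{4} \right)}

Both cases combine into a single formula in |ω|:

F(ω) = 48 \pi e^{- \frac{\sqrt{2} \left|{\omega}\right|}{4}} \sin{\left(\frac{\sqrt{2} \left|{\omega}\right|}{4} + \frac{\pi}{4} \right)}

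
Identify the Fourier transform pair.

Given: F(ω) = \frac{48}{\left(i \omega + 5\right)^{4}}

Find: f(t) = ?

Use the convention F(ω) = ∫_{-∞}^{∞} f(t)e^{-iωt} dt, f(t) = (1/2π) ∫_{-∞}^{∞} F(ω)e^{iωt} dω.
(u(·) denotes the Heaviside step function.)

f(t) = 8 t^{3} e^{- 5 t} u\left(t\right)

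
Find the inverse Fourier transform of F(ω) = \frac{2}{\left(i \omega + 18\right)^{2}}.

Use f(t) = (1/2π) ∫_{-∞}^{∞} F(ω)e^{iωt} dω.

f(t) = 2 t e^{- 18 t} u\left(t\right)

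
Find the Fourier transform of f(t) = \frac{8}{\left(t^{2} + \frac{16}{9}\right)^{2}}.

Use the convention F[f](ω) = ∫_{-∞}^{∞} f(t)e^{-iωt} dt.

F(ω) = \frac{9 \pi \left(4 \left|{\omega}\right| + 3\right) e^{- \frac{4 \left|{\omega}\right|}{3}}}{16}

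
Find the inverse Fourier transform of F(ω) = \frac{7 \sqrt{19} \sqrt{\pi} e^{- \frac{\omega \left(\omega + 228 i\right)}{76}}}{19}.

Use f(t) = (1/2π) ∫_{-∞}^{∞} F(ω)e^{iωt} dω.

f(t) = 7 e^{- 19 \left(t - 3\right)^{2}}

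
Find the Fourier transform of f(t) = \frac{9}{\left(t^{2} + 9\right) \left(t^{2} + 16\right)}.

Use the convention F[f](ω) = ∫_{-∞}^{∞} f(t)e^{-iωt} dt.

F(ω) = \frac{3 \pi \left(4 e^{\left|{\omega}\right|} - 3\right) e^{- 4 \left|{\omega}\right|}}{28}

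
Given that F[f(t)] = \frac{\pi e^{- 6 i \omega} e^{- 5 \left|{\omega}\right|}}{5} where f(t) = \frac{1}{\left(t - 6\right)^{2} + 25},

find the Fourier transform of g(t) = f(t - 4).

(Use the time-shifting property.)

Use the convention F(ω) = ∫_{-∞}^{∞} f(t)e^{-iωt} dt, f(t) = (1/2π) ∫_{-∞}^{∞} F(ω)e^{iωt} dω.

F[g](ω) = \frac{\pi e^{- 10 i \omega - 5 \left|{\omega}\right|}}{5}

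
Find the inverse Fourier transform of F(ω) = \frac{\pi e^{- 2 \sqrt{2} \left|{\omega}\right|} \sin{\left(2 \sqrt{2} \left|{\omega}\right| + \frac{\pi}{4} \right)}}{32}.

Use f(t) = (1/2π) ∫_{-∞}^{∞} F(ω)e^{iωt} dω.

f(t) = \frac{2}{t^{4} + 256}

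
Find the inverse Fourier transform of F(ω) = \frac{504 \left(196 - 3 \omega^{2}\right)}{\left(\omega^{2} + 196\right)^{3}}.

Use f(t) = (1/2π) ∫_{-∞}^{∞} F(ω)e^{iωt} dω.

f(t) = 9 t^{2} e^{- 14 \left|{t}\right|}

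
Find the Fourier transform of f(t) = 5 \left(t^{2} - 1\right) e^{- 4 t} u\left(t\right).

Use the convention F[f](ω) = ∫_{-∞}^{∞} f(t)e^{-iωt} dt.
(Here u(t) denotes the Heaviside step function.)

F(ω) = \frac{5 \left(2 i \omega - \left(i \omega + 4\right)^{3} + 8\right)}{\left(i \omega + 4\right)^{4}}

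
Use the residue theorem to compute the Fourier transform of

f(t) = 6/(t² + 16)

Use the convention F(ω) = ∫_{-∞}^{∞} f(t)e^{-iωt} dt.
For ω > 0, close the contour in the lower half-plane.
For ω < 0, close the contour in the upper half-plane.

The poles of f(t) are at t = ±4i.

Let g(z) = f(z)e^{-iωz}; for large |z| the factor e^{-iωz} decays in the lower half-plane when ω > 0 and in the upper half-plane when ω < 0.

Case ω > 0 (lower half-plane, clockwise contour ⇒ F(ω) = -2πi·ΣRes):
  Res_{z = - 4 i} g(z) = \frac{3 i e^{- 4 \omega}}{4}
  F(ω) = -2πi·ΣRes = \frac{3 \pi e^{- 4 \omega}}{2}

Case ω < 0 (upper half-plane, counterclockwise contour ⇒ F(ω) = +2πi·ΣRes):
  Res_{z = 4 i} g(z) = - \frac{3 i e^{4 \omega}}{4}
  F(ω) = 2πi·ΣRes = \frac{3 \pi e^{4 \omega}}{2}

Both cases combine into a single formula in |ω|:

F(ω) = \frac{3 \pi e^{- 4 \left|{\omega}\right|}}{2}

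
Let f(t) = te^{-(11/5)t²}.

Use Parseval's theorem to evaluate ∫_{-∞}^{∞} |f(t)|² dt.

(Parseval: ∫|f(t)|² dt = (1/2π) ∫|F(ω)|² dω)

∫|f(t)|² dt = \frac{5 \sqrt{110} \sqrt{\pi}}{968}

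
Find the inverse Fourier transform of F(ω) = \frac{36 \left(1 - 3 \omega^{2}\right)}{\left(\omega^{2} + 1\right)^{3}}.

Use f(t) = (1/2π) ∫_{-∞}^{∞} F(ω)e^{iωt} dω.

f(t) = 9 t^{2} e^{- \left|{t}\right|}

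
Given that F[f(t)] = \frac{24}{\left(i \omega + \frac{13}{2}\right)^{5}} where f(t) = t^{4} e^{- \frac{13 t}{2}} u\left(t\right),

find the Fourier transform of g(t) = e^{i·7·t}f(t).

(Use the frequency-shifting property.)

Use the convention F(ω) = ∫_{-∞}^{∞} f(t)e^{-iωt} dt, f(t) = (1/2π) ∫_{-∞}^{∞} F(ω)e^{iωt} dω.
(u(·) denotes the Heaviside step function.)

F[g](ω) = \frac{768}{\left(2 i \left(\omega - 7\right) + 13\right)^{5}}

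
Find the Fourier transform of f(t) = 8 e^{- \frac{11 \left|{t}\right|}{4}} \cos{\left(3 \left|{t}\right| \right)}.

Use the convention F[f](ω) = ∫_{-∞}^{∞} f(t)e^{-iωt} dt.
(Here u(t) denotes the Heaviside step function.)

F(ω) = \frac{704 \left(16 \omega^{2} + 265\right)}{256 \omega^{4} - 736 \omega^{2} + 70225}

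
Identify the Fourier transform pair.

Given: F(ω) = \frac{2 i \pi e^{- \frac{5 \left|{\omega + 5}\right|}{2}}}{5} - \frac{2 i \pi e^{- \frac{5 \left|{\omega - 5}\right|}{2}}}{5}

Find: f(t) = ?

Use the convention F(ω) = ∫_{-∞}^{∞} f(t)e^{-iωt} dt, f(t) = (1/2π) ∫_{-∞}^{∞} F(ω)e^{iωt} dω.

f(t) = \frac{2 \sin{\left(5 t \right)}}{t^{2} + \frac{25}{4}}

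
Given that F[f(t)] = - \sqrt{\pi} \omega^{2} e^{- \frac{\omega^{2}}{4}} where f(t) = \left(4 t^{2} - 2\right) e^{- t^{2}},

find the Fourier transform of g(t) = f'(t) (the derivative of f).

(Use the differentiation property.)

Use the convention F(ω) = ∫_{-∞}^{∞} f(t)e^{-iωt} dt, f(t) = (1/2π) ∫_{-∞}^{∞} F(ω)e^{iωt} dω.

F[g](ω) = - i \sqrt{\pi} \omega^{3} e^{- \frac{\omega^{2}}{4}}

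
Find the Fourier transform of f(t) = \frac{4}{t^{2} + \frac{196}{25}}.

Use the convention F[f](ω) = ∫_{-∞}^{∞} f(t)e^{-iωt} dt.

F(ω) = \frac{10 \pi e^{- \frac{14 \left|{\omega}\right|}{5}}}{7}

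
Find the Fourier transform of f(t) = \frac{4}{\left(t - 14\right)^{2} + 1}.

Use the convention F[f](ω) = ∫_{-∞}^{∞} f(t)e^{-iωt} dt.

F(ω) = 4 \pi e^{- 14 i \omega - \left|{\omega}\right|}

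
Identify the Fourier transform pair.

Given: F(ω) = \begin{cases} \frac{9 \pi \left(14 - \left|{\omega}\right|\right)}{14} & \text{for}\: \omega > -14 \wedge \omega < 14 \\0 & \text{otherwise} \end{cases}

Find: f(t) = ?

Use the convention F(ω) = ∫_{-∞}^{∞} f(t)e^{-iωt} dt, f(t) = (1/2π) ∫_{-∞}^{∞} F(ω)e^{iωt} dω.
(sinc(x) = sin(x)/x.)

f(t) = 63 \operatorname{sinc}^{2}{\left(7 t \right)}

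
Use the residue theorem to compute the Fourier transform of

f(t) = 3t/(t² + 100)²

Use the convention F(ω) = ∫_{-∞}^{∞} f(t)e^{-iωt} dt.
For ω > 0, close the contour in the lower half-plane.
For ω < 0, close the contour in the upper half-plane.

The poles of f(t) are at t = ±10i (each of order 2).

Let g(z) = f(z)e^{-iωz}; for large |z| the factor e^{-iωz} decays in the lower half-plane when ω > 0 and in the upper half-plane when ω < 0.

Case ω > 0 (lower half-plane, clockwise contour ⇒ F(ω) = -2πi·ΣRes):
  Res_{z = - 10 i} g(z) = \frac{3 \omega e^{- 10 \omega}}{40} (pole of order 2)
  F(ω) = -2πi·ΣRes = - \frac{3 i \pi \omega e^{- 10 \omega}}{20}

Case ω < 0 (upper half-plane, counterclockwise contour ⇒ F(ω) = +2πi·ΣRes):
  Res_{z = 10 i} g(z) = - \frac{3 \omega e^{10 \omega}}{40} (pole of order 2)
  F(ω) = 2πi·ΣRes = - \frac{3 i \pi \omega e^{10 \omega}}{20}

Both cases combine into a single formula in |ω|:

F(ω) = - \frac{3 i \pi \omega e^{- 10 \left|{\omega}\right|}}{20}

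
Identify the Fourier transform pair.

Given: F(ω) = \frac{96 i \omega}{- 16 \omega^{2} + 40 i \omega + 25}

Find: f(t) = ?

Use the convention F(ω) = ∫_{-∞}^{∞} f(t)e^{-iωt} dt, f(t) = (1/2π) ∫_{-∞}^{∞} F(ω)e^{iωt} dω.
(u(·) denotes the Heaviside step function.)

f(t) = 6 \left(1 - \frac{5 t}{4}\right) e^{- \frac{5 t}{4}} u\left(t\right)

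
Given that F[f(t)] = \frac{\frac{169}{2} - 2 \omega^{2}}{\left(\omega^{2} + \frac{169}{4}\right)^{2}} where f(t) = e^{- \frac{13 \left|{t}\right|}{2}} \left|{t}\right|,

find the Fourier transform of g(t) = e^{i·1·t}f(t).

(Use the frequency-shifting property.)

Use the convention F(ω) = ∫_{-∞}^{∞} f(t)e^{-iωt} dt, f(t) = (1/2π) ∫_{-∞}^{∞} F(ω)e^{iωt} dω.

F[g](ω) = \frac{8 \left(169 - 4 \left(\omega - 1\right)^{2}\right)}{\left(4 \left(\omega - 1\right)^{2} + 169\right)^{2}}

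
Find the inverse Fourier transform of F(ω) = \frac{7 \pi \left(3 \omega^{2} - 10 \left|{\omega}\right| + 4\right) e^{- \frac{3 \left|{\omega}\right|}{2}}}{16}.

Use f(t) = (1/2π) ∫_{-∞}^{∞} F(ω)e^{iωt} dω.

f(t) = \frac{7 t^{4}}{\left(t^{2} + \frac{9}{4}\right)^{3}}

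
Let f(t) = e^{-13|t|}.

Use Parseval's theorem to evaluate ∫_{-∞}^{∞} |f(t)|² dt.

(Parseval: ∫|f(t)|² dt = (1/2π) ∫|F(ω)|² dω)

∫|f(t)|² dt = \frac{1}{13}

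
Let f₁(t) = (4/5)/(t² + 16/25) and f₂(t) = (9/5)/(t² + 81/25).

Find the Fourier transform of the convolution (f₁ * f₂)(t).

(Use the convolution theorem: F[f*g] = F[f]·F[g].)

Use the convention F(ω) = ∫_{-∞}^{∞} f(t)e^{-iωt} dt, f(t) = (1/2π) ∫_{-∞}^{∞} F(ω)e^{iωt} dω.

F[f₁*f₂](ω) = \pi^{2} e^{- \frac{13 \left|{\omega}\right|}{5}}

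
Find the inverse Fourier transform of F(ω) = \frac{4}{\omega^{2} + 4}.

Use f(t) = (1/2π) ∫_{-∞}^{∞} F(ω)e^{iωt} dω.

f(t) = e^{- 2 \left|{t}\right|}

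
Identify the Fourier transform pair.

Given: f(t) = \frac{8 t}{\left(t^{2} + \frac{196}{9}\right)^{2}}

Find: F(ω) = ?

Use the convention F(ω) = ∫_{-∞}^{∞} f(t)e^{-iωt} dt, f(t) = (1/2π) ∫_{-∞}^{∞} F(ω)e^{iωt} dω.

F(ω) = - \frac{6 i \pi \omega e^{- \frac{14 \left|{\omega}\right|}{3}}}{7}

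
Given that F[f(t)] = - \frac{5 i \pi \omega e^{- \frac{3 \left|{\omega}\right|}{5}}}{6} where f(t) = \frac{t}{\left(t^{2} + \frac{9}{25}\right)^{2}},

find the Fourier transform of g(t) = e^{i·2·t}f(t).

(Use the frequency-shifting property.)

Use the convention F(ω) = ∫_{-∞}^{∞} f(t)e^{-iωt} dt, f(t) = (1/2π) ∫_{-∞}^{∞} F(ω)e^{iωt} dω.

F[g](ω) = \frac{5 i \pi \left(2 - \omega\right) e^{- \frac{3 \left|{\omega - 2}\right|}{5}}}{6}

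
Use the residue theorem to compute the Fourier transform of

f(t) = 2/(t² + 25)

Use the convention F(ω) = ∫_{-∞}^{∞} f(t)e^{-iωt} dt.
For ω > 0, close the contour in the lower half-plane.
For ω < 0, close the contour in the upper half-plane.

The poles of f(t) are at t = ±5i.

Let g(z) = f(z)e^{-iωz}; for large |z| the factor e^{-iωz} decays in the lower half-plane when ω > 0 and in the upper half-plane when ω < 0.

Case ω > 0 (lower half-plane, clockwise contour ⇒ F(ω) = -2πi·ΣRes):
  Res_{z = - 5 i} g(z) = \frac{i e^{- 5 \omega}}{5}
  F(ω) = -2πi·ΣRes = \frac{2 \pi e^{- 5 \omega}}{5}

Case ω < 0 (upper half-plane, counterclockwise contour ⇒ F(ω) = +2πi·ΣRes):
  Res_{z = 5 i} g(z) = - \frac{i e^{5 \omega}}{5}
  F(ω) = 2πi·ΣRes = \frac{2 \pi e^{5 \omega}}{5}

Both cases combine into a single formula in |ω|:

F(ω) = \frac{2 \pi e^{- 5 \left|{\omega}\right|}}{5}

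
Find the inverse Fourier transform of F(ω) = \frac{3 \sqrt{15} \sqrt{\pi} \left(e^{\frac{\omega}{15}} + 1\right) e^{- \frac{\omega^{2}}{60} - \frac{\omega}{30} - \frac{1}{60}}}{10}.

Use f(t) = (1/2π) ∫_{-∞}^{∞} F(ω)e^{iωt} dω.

f(t) = 9 e^{- 15 t^{2}} \cos{\left(t \right)}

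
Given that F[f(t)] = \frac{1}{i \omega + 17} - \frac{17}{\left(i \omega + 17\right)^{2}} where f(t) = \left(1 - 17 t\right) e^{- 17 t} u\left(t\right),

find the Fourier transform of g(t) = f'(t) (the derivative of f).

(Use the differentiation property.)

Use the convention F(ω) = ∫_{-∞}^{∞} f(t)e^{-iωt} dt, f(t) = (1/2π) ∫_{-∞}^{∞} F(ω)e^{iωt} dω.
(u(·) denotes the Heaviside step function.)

F[g](ω) = \frac{\omega^{2}}{\omega^{2} - 34 i \omega - 289}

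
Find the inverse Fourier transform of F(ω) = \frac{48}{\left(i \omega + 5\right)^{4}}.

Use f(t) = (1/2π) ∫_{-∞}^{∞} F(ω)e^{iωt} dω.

f(t) = 8 t^{3} e^{- 5 t} u\left(t\right)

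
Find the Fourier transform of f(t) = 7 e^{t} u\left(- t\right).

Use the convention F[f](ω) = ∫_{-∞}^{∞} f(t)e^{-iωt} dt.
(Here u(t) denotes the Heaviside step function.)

F(ω) = \frac{7 i}{\omega + i}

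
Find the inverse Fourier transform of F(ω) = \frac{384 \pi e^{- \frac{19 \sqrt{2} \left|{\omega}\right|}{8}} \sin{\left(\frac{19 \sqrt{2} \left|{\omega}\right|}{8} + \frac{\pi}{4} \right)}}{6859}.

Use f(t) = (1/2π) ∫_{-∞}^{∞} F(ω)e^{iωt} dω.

f(t) = \frac{6}{t^{4} + \frac{130321}{256}}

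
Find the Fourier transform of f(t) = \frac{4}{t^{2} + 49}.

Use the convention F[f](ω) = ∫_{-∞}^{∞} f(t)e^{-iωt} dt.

F(ω) = \frac{4 \pi e^{- 7 \left|{\omega}\right|}}{7}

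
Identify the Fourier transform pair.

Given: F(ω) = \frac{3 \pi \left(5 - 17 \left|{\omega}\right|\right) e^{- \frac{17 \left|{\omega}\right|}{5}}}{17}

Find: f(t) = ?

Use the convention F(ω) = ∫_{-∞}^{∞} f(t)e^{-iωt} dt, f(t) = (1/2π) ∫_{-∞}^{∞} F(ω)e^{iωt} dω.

f(t) = \frac{6 t^{2}}{\left(t^{2} + \frac{289}{25}\right)^{2}}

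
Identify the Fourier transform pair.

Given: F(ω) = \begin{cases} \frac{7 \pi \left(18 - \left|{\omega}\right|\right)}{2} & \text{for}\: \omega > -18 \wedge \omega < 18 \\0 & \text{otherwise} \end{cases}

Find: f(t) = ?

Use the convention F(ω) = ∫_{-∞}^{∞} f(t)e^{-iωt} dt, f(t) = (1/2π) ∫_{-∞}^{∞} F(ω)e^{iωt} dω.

f(t) = \frac{7 \sin^{2}{\left(9 t \right)}}{t^{2}}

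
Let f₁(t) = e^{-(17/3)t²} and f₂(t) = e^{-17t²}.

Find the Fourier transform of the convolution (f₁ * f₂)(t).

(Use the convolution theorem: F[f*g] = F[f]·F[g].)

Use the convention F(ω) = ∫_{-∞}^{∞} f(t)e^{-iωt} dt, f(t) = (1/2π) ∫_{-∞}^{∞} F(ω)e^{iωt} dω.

F[f₁*f₂](ω) = \frac{\sqrt{3} \pi e^{- \frac{\omega^{2}}{17}}}{17}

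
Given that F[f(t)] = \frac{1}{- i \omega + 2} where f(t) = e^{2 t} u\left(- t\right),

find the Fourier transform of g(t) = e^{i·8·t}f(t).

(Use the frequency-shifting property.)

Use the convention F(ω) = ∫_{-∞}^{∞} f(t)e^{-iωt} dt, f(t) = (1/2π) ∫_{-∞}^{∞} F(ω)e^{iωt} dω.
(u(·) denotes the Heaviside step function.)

F[g](ω) = \frac{i}{\omega - 8 + 2 i}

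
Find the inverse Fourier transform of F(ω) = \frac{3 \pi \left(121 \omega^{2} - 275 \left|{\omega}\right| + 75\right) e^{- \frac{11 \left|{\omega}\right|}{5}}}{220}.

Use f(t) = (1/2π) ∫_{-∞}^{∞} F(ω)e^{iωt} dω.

f(t) = \frac{6 t^{4}}{\left(t^{2} + \frac{121}{25}\right)^{3}}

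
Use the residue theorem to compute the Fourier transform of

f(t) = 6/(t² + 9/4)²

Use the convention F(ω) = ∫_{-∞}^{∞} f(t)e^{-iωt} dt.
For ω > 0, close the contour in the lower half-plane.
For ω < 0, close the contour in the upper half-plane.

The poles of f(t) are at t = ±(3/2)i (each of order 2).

Let g(z) = f(z)e^{-iωz}; for large |z| the factor e^{-iωz} decays in the lower half-plane when ω > 0 and in the upper half-plane when ω < 0.

Case ω > 0 (lower half-plane, clockwise contour ⇒ F(ω) = -2πi·ΣRes):
  Res_{z = - \frac{3 i}{2}} g(z) = \frac{2 i \left(3 \omega + 2\right) e^{- \frac{3 \omega}{2}}}{9} (pole of order 2)
  F(ω) = -2πi·ΣRes = \frac{4 \pi \left(3 \omega + 2\right) e^{- \frac{3 \omega}{2}}}{9}

Case ω < 0 (upper half-plane, counterclockwise contour ⇒ F(ω) = +2πi·ΣRes):
  Res_{z = \frac{3 i}{2}} g(z) = \frac{2 i \left(3 \omega - 2\right) e^{\frac{3 \omega}{2}}}{9} (pole of order 2)
  F(ω) = 2πi·ΣRes = \frac{4 \pi \left(2 - 3 \omega\right) e^{\frac{3 \omega}{2}}}{9}

Both cases combine into a single formula in |ω|:

F(ω) = \frac{4 \pi \left(3 \left|{\omega}\right| + 2\right) e^{- \frac{3 \left|{\omega}\right|}{2}}}{9}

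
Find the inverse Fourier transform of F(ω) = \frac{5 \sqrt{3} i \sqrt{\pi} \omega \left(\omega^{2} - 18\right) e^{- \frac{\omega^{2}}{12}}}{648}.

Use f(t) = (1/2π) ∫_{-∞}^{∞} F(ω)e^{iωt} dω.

f(t) = 5 t^{3} e^{- 3 t^{2}}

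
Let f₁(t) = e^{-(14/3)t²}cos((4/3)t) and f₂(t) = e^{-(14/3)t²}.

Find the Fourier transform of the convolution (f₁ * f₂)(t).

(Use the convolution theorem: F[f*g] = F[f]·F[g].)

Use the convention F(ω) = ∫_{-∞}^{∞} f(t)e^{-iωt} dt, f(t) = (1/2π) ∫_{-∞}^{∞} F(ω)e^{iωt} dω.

F[f₁*f₂](ω) = \frac{3 \pi \left(e^{\frac{2 \omega}{7}} + 1\right) e^{- \frac{3 \omega^{2}}{28} - \frac{\omega}{7} - \frac{2}{21}}}{28}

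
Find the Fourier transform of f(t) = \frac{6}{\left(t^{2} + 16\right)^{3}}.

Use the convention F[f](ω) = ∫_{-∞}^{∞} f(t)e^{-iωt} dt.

F(ω) = \frac{3 \pi \left(16 \omega^{2} + 12 \left|{\omega}\right| + 3\right) e^{- 4 \left|{\omega}\right|}}{4096}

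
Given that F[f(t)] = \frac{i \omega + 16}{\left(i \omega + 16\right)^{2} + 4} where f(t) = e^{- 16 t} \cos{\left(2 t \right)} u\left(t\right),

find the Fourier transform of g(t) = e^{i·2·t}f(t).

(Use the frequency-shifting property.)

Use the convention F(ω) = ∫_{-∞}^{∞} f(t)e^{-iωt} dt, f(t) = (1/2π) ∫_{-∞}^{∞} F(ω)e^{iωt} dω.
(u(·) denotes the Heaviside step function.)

F[g](ω) = \frac{i \left(\omega - 2\right) + 16}{\left(i \left(\omega - 2\right) + 16\right)^{2} + 4}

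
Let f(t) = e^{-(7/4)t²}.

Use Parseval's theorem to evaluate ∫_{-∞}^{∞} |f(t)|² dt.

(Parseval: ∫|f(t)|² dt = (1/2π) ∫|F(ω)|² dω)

∫|f(t)|² dt = \frac{\sqrt{14} \sqrt{\pi}}{7}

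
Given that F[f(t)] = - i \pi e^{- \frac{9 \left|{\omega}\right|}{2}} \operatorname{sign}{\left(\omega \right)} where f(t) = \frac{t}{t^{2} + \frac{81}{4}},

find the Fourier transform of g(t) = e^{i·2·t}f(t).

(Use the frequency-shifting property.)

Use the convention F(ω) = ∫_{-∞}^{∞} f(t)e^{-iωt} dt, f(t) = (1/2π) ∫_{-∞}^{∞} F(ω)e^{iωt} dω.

F[g](ω) = - i \pi e^{- \frac{9 \left|{\omega - 2}\right|}{2}} \operatorname{sign}{\left(\omega - 2 \right)}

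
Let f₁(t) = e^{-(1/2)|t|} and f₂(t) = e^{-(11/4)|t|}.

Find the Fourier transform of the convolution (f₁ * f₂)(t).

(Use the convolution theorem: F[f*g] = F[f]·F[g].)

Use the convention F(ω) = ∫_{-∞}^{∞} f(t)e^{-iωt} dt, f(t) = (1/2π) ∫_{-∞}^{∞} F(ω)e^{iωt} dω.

F[f₁*f₂](ω) = \frac{352}{64 \omega^{4} + 500 \omega^{2} + 121}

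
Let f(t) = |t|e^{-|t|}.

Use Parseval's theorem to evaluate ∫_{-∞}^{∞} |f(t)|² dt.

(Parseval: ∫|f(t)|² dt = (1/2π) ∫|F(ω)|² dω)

∫|f(t)|² dt = \frac{1}{2}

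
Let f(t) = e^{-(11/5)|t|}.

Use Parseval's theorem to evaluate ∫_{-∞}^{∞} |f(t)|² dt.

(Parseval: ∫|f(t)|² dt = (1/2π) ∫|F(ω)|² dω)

∫|f(t)|² dt = \frac{5}{11}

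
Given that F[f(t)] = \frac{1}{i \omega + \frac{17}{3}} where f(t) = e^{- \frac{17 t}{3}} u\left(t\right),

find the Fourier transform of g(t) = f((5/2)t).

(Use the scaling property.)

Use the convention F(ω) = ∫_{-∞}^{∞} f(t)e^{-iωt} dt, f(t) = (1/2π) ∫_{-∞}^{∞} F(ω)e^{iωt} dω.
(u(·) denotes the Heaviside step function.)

F[g](ω) = \frac{6}{6 i \omega + 85}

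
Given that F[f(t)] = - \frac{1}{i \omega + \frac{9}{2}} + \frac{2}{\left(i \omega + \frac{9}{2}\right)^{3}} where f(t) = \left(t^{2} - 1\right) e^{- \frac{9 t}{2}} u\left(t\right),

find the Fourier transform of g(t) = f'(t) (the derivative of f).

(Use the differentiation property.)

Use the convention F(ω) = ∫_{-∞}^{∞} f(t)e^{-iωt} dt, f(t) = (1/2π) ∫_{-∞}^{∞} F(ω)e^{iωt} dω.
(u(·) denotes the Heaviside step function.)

F[g](ω) = \frac{2 i \omega \left(16 i \omega - \left(2 i \omega + 9\right)^{3} + 72\right)}{\left(2 i \omega + 9\right)^{4}}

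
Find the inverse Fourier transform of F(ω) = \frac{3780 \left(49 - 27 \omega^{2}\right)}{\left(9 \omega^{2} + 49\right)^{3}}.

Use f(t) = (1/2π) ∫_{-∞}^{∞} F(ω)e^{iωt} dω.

f(t) = 5 t^{2} e^{- \frac{7 \left|{t}\right|}{3}}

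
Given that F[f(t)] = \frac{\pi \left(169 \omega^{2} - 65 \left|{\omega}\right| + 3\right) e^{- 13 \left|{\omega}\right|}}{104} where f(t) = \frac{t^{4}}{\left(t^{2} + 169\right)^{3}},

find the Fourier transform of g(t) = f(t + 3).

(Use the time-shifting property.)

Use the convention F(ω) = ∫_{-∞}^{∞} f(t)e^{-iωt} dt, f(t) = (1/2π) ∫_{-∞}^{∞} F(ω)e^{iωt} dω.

F[g](ω) = \frac{\pi \left(169 \omega^{2} - 65 \left|{\omega}\right| + 3\right) e^{3 i \omega - 13 \left|{\omega}\right|}}{104}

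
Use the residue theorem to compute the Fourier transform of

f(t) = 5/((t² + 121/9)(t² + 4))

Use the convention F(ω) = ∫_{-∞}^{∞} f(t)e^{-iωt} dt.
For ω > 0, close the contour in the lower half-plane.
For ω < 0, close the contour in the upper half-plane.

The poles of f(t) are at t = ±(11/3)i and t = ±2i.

Let g(z) = f(z)e^{-iωz}; for large |z| the factor e^{-iωz} decays in the lower half-plane when ω > 0 and in the upper half-plane when ω < 0.

Case ω > 0 (lower half-plane, clockwise contour ⇒ F(ω) = -2πi·ΣRes):
  Res_{z = - \frac{11 i}{3}} g(z) = - \frac{27 i e^{- \frac{11 \omega}{3}}}{374}
  Res_{z = - 2 i} g(z) = \frac{9 i e^{- 2 \omega}}{68}
  F(ω) = -2πi·ΣRes = \frac{9 \pi e^{- 2 \omega}}{34} - \frac{27 \pi e^{- \frac{11 \omega}{3}}}{187}

Case ω < 0 (upper half-plane, counterclockwise contour ⇒ F(ω) = +2πi·ΣRes):
  Res_{z = \frac{11 i}{3}} g(z) = \frac{27 i e^{\frac{11 \omega}{3}}}{374}
  Res_{z = 2 i} g(z) = - \frac{9 i e^{2 \omega}}{68}
  F(ω) = 2πi·ΣRes = \frac{9 \pi \left(- 6 e^{\frac{11 \omega}{3}} + 11 e^{2 \omega}\right)}{374}

Both cases combine into a single formula in |ω|:

F(ω) = \frac{9 \pi e^{- 2 \left|{\omega}\right|}}{34} - \frac{27 \pi e^{- \frac{11 \left|{\omega}\right|}{3}}}{187}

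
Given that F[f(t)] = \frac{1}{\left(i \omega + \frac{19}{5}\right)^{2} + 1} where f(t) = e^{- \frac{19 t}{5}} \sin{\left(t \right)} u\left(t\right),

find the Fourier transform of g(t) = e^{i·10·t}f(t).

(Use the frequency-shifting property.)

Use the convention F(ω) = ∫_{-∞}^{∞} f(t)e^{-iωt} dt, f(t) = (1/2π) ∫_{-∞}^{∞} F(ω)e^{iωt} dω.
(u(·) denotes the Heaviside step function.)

F[g](ω) = \frac{25}{\left(5 i \left(\omega - 10\right) + 19\right)^{2} + 25}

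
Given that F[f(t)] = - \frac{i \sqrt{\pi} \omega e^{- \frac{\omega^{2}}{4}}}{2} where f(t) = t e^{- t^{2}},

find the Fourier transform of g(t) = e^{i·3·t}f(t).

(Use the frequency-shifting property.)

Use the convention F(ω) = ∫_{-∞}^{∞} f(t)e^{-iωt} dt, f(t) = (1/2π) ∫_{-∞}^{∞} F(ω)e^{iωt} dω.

F[g](ω) = \frac{i \sqrt{\pi} \left(3 - \omega\right) e^{- \frac{\left(\omega - 3\right)^{2}}{4}}}{2}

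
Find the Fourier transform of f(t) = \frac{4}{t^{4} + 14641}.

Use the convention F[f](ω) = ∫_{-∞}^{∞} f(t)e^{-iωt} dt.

F(ω) = \frac{4 \pi e^{- \frac{11 \sqrt{2} \left|{\omega}\right|}{2}} \sin{\left(\frac{11 \sqrt{2} \left|{\omega}\right|}{2} + \frac{\pi}{4} \right)}}{1331}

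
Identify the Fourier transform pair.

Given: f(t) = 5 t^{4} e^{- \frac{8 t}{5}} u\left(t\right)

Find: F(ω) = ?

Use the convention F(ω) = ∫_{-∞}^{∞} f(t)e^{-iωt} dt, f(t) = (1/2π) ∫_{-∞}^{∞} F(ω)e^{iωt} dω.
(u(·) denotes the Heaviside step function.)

F(ω) = \frac{375000}{\left(5 i \omega + 8\right)^{5}}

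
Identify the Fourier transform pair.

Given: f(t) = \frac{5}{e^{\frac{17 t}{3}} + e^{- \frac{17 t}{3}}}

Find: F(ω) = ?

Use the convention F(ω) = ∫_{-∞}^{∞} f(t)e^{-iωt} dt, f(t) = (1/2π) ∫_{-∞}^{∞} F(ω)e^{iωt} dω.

F(ω) = \frac{15 \pi}{34 \cosh{\left(\frac{3 \pi \omega}{34} \right)}}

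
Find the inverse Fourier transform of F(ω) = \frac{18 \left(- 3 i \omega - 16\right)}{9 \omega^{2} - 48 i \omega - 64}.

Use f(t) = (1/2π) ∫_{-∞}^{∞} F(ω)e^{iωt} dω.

f(t) = 6 \left(\frac{8 t}{3} + 1\right) e^{- \frac{8 t}{3}} u\left(t\right)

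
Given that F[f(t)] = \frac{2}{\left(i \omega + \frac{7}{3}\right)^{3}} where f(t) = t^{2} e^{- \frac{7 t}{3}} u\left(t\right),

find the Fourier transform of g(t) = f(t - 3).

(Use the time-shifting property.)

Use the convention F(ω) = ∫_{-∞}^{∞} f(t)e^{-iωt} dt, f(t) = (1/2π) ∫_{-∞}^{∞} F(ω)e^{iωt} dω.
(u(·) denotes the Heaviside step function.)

F[g](ω) = \frac{54 e^{- 3 i \omega}}{\left(3 i \omega + 7\right)^{3}}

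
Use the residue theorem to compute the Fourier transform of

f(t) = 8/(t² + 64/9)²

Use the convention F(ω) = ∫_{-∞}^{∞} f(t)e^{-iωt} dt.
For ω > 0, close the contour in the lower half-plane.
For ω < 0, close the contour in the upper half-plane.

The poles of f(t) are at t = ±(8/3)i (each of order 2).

Let g(z) = f(z)e^{-iωz}; for large |z| the factor e^{-iωz} decays in the lower half-plane when ω > 0 and in the upper half-plane when ω < 0.

Case ω > 0 (lower half-plane, clockwise contour ⇒ F(ω) = -2πi·ΣRes):
  Res_{z = - \frac{8 i}{3}} g(z) = \frac{9 i \left(8 \omega + 3\right) e^{- \frac{8 \omega}{3}}}{256} (pole of order 2)
  F(ω) = -2πi·ΣRes = \frac{9 \pi \left(8 \omega + 3\right) e^{- \frac{8 \omega}{3}}}{128}

Case ω < 0 (upper half-plane, counterclockwise contour ⇒ F(ω) = +2πi·ΣRes):
  Res_{z = \frac{8 i}{3}} g(z) = \frac{9 i \left(8 \omega - 3\right) e^{\frac{8 \omega}{3}}}{256} (pole of order 2)
  F(ω) = 2πi·ΣRes = \frac{9 \pi \left(3 - 8 \omega\right) e^{\frac{8 \omega}{3}}}{128}

Both cases combine into a single formula in |ω|:

F(ω) = \frac{9 \pi \left(8 \left|{\omega}\right| + 3\right) e^{- \frac{8 \left|{\omega}\right|}{3}}}{128}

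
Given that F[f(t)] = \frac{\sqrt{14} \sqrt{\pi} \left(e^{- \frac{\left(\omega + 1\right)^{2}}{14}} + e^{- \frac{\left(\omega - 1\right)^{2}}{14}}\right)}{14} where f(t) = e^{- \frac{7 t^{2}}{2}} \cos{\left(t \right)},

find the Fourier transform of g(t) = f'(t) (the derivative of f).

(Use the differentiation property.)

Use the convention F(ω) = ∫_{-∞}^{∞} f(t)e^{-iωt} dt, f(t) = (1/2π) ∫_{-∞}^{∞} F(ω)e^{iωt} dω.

F[g](ω) = \frac{\sqrt{14} i \sqrt{\pi} \omega \left(e^{\frac{2 \omega}{7}} + 1\right) e^{- \frac{\omega^{2}}{14} - \frac{\omega}{7} - \frac{1}{14}}}{14}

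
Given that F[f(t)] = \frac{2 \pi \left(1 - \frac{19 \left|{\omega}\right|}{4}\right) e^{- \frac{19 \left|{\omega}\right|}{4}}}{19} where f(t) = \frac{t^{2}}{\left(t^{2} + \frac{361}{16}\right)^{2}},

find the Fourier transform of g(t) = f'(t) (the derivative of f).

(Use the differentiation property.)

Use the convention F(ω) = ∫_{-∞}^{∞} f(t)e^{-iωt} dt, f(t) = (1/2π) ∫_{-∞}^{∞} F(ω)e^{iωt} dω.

F[g](ω) = \frac{i \pi \omega \left(4 - 19 \left|{\omega}\right|\right) e^{- \frac{19 \left|{\omega}\right|}{4}}}{38}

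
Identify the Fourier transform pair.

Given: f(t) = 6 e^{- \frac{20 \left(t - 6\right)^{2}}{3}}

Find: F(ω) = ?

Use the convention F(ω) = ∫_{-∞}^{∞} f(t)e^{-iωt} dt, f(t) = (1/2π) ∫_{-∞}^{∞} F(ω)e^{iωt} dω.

F(ω) = \frac{3 \sqrt{15} \sqrt{\pi} e^{- \frac{3 \omega \left(\omega + 160 i\right)}{80}}}{5}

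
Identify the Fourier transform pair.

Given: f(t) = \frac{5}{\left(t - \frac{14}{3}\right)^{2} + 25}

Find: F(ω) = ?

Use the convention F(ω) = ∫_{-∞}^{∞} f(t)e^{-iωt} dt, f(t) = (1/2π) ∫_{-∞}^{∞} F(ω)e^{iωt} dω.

F(ω) = \pi e^{- \frac{14 i \omega}{3} - 5 \left|{\omega}\right|}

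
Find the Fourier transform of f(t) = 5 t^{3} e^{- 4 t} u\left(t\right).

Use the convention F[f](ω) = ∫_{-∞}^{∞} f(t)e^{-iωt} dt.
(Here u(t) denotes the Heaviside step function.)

F(ω) = \frac{30}{\left(i \omega + 4\right)^{4}}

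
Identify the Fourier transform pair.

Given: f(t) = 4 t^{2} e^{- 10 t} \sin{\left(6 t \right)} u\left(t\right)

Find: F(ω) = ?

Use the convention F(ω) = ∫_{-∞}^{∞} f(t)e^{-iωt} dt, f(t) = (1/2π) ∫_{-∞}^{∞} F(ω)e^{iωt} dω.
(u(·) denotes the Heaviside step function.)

F(ω) = \frac{144 \left(\left(i \omega + 10\right)^{2} - 12\right)}{\left(\left(i \omega + 10\right)^{2} + 36\right)^{3}}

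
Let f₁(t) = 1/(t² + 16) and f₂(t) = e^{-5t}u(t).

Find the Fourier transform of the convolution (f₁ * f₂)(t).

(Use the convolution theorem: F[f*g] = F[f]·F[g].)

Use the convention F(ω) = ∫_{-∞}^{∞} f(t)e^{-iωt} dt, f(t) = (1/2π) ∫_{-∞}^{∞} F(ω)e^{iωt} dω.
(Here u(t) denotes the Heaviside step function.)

F[f₁*f₂](ω) = \frac{\pi e^{- 4 \left|{\omega}\right|}}{4 \left(i \omega + 5\right)}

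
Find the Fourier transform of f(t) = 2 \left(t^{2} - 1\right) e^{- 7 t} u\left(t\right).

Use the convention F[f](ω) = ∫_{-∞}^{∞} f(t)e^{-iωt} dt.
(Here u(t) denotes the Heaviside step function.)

F(ω) = \frac{2 \left(2 i \omega - \left(i \omega + 7\right)^{3} + 14\right)}{\left(i \omega + 7\right)^{4}}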